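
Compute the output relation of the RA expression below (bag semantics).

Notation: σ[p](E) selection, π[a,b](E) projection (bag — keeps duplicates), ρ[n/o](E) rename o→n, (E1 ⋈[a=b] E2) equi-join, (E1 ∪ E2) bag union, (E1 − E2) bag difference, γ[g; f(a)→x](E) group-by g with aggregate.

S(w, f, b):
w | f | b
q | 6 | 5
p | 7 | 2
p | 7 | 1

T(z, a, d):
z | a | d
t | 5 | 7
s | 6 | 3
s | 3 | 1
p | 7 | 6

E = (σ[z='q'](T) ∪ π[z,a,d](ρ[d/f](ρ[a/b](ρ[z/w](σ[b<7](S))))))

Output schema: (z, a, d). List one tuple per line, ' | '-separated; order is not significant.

Stepwise |·|:
  T → 4
  σ[z='q'](T) → 0
  S → 3
  σ[b<7](S) → 3
  ρ[z/w](σ[b<7](S)) → 3
  ρ[a/b](ρ[z/w](σ[b<7](S))) → 3
  ρ[d/f](ρ[a/b](ρ[z/w](σ[b<7](S)))) → 3
  π[z,a,d](ρ[d/f](ρ[a/b](ρ[z/w](σ[b<7](S))))) → 3
  (σ[z='q'](T) ∪ π[z,a,d](ρ[d/f](ρ[a/b](ρ[z/w](σ[b<7](S)))))) → 3

== RESULT ==
z | a | d
p | 1 | 7
p | 2 | 7
q | 5 | 6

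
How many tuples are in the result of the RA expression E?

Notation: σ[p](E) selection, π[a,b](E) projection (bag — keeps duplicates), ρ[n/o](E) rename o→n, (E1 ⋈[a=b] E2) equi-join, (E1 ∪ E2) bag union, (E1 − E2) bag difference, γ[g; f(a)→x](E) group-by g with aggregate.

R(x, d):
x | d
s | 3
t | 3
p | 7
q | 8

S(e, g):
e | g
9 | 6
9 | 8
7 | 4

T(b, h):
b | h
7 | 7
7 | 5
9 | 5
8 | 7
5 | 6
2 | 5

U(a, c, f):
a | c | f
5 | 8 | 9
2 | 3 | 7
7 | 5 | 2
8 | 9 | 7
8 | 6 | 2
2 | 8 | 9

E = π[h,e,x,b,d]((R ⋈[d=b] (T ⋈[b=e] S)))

Row counts bottom-up:
  R → 4
  T → 6
  S → 3
  (T ⋈[b=e] S) → 4
  (R ⋈[d=b] (T ⋈[b=e] S)) → 2
  π[h,e,x,b,d]((R ⋈[d=b] (T ⋈[b=e] S))) → 2

|E| = 2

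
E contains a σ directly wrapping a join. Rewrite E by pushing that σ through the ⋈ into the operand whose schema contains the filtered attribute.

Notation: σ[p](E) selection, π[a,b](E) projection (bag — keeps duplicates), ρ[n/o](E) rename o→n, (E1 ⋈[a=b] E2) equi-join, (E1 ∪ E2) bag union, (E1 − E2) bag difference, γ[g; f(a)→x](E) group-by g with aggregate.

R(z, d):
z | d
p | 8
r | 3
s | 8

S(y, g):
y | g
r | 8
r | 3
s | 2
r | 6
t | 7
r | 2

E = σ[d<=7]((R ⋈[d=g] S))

σ filters on d, owned by the left side.
E' = (σ[d<=7](R) ⋈[d=g] S)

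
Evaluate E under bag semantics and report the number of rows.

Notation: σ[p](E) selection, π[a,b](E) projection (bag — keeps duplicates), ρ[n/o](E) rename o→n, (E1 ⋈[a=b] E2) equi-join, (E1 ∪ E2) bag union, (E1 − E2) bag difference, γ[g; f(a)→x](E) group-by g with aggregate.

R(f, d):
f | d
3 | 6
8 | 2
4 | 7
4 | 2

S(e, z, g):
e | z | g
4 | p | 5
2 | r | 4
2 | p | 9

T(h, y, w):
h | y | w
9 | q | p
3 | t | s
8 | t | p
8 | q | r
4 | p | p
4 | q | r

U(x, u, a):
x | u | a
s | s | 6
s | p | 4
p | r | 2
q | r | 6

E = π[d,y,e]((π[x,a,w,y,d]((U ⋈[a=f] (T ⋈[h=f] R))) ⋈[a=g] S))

Per-node cardinality:
  U → 4
  T → 6
  R → 4
  (T ⋈[h=f] R) → 7
  (U ⋈[a=f] (T ⋈[h=f] R)) → 4
  π[x,a,w,y,d]((U ⋈[a=f] (T ⋈[h=f] R))) → 4
  S → 3
  (π[x,a,w,y,d]((U ⋈[a=f] (T ⋈[h=f] R))) ⋈[a=g] S) → 4
  π[d,y,e]((π[x,a,w,y,d]((U ⋈[a=f] (T ⋈[h=f] R))) ⋈[a=g] S)) → 4

|E| = 4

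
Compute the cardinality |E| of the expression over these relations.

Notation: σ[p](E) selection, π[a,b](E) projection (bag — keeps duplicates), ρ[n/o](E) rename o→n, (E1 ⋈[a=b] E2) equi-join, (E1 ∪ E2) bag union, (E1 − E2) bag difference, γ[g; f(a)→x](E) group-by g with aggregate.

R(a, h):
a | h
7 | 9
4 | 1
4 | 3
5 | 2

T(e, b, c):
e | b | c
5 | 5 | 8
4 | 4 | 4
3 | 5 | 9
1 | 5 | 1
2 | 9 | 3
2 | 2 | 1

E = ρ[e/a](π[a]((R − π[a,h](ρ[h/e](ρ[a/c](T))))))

Stepwise |·|:
  R → 4
  T → 6
  ρ[a/c](T) → 6
  ρ[h/e](ρ[a/c](T)) → 6
  π[a,h](ρ[h/e](ρ[a/c](T))) → 6
  (R − π[a,h](ρ[h/e](ρ[a/c](T)))) → 4
  π[a]((R − π[a,h](ρ[h/e](ρ[a/c](T))))) → 4
  ρ[e/a](π[a]((R − π[a,h](ρ[h/e](ρ[a/c](T)))))) → 4

|E| = 4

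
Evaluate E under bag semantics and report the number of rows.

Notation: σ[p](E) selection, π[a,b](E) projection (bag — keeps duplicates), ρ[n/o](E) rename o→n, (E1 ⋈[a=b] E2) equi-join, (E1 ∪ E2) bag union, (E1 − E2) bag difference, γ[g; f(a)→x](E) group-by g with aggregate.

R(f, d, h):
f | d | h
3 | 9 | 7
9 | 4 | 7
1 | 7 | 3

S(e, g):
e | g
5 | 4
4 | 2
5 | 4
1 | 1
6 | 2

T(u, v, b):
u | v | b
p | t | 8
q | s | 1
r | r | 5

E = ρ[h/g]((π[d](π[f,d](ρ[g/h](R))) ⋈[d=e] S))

Subexpression sizes:
  R → 3
  ρ[g/h](R) → 3
  π[f,d](ρ[g/h](R)) → 3
  π[d](π[f,d](ρ[g/h](R))) → 3
  S → 5
  (π[d](π[f,d](ρ[g/h](R))) ⋈[d=e] S) → 1
  ρ[h/g]((π[d](π[f,d](ρ[g/h](R))) ⋈[d=e] S)) → 1

|E| = 1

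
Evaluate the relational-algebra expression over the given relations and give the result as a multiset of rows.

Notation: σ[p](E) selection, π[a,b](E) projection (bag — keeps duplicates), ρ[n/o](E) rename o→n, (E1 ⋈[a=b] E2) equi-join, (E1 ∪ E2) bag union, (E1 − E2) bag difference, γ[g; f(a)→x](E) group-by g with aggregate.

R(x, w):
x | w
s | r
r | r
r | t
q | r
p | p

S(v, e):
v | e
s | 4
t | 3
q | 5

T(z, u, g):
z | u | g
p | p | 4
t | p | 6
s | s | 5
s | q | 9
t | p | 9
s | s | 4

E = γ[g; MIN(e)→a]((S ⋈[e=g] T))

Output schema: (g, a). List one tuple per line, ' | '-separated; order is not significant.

Subexpression sizes:
  S → 3
  T → 6
  (S ⋈[e=g] T) → 3
  γ[g; MIN(e)→a]((S ⋈[e=g] T)) → 2

== RESULT ==
g | a
4 | 4
5 | 5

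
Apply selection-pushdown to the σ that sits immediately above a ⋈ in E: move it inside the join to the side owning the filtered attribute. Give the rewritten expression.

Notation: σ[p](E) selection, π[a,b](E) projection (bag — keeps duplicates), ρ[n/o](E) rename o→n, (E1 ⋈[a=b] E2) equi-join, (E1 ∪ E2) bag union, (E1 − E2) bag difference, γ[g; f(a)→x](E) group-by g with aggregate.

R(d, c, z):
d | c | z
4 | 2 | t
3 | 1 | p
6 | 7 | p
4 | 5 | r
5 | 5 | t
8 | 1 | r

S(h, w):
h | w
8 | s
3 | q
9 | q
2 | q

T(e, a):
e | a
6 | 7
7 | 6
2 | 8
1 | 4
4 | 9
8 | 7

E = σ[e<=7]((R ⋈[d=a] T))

σ filters on e, owned by the right side.
E' = (R ⋈[d=a] σ[e<=7](T))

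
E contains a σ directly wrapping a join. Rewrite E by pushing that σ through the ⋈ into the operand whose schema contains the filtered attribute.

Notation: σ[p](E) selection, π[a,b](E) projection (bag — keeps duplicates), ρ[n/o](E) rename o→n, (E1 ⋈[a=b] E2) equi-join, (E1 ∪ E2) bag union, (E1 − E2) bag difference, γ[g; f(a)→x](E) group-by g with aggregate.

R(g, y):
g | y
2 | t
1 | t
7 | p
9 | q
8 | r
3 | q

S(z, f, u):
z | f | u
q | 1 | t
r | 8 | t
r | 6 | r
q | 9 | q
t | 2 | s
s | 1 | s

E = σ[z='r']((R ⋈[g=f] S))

σ filters on z, owned by the right side.
E' = (R ⋈[g=f] σ[z='r'](S))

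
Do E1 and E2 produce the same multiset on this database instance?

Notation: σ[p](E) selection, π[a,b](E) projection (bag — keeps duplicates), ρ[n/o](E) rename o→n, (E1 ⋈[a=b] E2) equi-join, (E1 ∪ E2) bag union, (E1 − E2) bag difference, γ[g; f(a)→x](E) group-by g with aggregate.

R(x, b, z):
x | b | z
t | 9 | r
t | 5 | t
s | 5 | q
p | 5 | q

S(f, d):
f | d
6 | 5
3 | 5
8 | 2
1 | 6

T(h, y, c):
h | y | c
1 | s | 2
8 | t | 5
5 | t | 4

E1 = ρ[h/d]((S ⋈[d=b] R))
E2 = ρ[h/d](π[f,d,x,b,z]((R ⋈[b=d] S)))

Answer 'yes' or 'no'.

E1 stepwise |·|:
  S → 4
  R → 4
  (S ⋈[d=b] R) → 6
  ρ[h/d]((S ⋈[d=b] R)) → 6
E2 stepwise |·|:
  R → 4
  S → 4
  (R ⋈[b=d] S) → 6
  π[f,d,x,b,z]((R ⋈[b=d] S)) → 6
  ρ[h/d](π[f,d,x,b,z]((R ⋈[b=d] S))) → 6

E1 and E2 produce the same multiset:
f | h | x | b | z
3 | 5 | p | 5 | q
3 | 5 | s | 5 | q
3 | 5 | t | 5 | t
6 | 5 | p | 5 | q
6 | 5 | s | 5 | q
6 | 5 | t | 5 | t

yes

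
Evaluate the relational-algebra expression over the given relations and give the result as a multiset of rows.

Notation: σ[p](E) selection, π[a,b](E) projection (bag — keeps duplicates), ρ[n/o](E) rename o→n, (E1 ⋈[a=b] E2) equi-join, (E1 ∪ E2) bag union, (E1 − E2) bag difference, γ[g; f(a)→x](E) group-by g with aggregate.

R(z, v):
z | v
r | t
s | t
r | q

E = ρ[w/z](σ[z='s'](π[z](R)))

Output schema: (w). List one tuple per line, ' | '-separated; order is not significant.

Row counts bottom-up:
  R → 3
  π[z](R) → 3
  σ[z='s'](π[z](R)) → 1
  ρ[w/z](σ[z='s'](π[z](R))) → 1

== RESULT ==
w
s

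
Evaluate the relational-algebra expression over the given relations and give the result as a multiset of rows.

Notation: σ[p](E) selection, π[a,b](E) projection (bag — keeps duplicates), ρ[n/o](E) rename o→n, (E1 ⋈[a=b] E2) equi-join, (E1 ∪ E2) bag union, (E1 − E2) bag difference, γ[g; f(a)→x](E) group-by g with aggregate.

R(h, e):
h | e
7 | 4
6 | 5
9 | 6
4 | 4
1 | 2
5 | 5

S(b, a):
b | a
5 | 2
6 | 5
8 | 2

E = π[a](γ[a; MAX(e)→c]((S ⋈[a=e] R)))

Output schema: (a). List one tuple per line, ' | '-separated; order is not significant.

Subexpression sizes:
  S → 3
  R → 6
  (S ⋈[a=e] R) → 4
  γ[a; MAX(e)→c]((S ⋈[a=e] R)) → 2
  π[a](γ[a; MAX(e)→c]((S ⋈[a=e] R))) → 2

== RESULT ==
a
2
5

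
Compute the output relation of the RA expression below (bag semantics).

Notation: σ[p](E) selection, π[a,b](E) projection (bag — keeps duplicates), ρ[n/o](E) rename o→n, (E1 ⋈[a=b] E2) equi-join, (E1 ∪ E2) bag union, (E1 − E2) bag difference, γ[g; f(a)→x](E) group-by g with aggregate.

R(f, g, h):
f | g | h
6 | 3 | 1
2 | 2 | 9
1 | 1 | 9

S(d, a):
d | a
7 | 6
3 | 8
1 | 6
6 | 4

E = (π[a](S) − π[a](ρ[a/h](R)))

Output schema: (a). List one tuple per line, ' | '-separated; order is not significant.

Per-node cardinality:
  S → 4
  π[a](S) → 4
  R → 3
  ρ[a/h](R) → 3
  π[a](ρ[a/h](R)) → 3
  (π[a](S) − π[a](ρ[a/h](R))) → 4

== RESULT ==
a
4
6
6
8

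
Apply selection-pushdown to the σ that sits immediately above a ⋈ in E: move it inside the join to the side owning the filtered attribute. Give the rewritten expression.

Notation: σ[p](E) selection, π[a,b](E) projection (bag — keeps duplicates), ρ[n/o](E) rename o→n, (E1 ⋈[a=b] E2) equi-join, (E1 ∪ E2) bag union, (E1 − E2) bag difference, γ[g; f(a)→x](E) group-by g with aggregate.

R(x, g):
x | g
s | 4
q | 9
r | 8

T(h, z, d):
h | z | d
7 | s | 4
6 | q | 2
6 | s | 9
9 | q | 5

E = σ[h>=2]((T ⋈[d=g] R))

σ filters on h, owned by the left side.
E' = (σ[h>=2](T) ⋈[d=g] R)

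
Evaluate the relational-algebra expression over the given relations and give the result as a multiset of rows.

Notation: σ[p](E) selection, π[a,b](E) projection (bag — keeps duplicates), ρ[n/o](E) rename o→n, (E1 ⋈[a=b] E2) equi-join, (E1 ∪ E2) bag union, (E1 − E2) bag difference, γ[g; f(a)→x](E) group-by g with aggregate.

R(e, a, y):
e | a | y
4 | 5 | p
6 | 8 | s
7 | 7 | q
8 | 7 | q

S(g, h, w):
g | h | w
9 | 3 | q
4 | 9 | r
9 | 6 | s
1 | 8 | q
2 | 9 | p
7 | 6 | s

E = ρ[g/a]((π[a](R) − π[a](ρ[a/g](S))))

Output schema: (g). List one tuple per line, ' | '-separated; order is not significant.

Per-node cardinality:
  R → 4
  π[a](R) → 4
  S → 6
  ρ[a/g](S) → 6
  π[a](ρ[a/g](S)) → 6
  (π[a](R) − π[a](ρ[a/g](S))) → 3
  ρ[g/a]((π[a](R) − π[a](ρ[a/g](S)))) → 3

== RESULT ==
g
5
7
8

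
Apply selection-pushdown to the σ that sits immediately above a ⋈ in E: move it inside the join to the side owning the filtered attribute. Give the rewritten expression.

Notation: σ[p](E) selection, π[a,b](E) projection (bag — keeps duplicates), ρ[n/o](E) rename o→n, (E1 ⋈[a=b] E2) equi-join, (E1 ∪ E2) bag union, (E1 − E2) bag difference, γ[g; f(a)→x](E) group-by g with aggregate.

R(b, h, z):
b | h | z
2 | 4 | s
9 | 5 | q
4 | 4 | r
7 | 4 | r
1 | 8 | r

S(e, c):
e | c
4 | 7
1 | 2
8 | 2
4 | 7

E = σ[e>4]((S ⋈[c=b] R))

σ filters on e, owned by the left side.
E' = (σ[e>4](S) ⋈[c=b] R)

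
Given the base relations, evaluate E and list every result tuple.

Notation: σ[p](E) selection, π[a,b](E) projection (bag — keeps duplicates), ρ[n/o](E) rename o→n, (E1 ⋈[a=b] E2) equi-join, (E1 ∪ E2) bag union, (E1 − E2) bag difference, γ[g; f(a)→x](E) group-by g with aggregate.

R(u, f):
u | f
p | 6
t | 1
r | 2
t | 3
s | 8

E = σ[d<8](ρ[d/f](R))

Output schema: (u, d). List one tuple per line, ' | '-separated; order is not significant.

Per-node cardinality:
  R → 5
  ρ[d/f](R) → 5
  σ[d<8](ρ[d/f](R)) → 4

== RESULT ==
u | d
p | 6
r | 2
t | 1
t | 3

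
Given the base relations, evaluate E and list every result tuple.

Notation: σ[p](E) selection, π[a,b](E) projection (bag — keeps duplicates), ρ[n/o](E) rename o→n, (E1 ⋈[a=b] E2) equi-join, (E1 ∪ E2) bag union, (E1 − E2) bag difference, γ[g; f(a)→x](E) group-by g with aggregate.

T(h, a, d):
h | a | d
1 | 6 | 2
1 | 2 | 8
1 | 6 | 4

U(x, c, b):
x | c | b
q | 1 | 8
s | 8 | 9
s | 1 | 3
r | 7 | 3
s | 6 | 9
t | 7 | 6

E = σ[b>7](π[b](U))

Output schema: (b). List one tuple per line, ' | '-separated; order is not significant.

Stepwise |·|:
  U → 6
  π[b](U) → 6
  σ[b>7](π[b](U)) → 3

== RESULT ==
b
8
9
9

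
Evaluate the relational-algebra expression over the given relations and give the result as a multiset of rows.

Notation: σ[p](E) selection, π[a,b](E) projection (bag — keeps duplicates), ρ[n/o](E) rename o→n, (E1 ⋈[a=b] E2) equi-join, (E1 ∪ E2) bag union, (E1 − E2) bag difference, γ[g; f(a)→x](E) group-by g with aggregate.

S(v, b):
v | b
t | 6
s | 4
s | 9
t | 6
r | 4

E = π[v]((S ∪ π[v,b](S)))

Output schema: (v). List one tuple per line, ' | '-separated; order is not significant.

Per-node cardinality:
  S → 5
  S → 5
  π[v,b](S) → 5
  (S ∪ π[v,b](S)) → 10
  π[v]((S ∪ π[v,b](S))) → 10

== RESULT ==
v
r
r
s
s
s
s
t
t
t
t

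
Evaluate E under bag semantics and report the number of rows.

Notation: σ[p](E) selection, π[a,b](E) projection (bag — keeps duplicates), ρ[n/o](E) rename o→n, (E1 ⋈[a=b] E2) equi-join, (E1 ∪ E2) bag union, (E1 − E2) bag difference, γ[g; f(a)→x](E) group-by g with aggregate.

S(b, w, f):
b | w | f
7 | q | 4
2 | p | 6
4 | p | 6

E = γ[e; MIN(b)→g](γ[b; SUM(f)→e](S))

Subexpression sizes:
  S → 3
  γ[b; SUM(f)→e](S) → 3
  γ[e; MIN(b)→g](γ[b; SUM(f)→e](S)) → 2

|E| = 2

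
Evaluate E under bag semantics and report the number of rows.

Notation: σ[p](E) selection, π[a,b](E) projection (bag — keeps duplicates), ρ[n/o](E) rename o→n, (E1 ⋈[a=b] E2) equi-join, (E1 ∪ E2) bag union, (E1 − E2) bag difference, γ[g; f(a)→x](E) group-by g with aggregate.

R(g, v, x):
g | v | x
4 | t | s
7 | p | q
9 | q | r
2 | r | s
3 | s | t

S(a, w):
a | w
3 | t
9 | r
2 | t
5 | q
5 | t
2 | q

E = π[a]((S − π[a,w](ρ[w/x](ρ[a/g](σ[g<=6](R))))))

Subexpression sizes:
  S → 6
  R → 5
  σ[g<=6](R) → 3
  ρ[a/g](σ[g<=6](R)) → 3
  ρ[w/x](ρ[a/g](σ[g<=6](R))) → 3
  π[a,w](ρ[w/x](ρ[a/g](σ[g<=6](R)))) → 3
  (S − π[a,w](ρ[w/x](ρ[a/g](σ[g<=6](R))))) → 5
  π[a]((S − π[a,w](ρ[w/x](ρ[a/g](σ[g<=6](R)))))) → 5

|E| = 5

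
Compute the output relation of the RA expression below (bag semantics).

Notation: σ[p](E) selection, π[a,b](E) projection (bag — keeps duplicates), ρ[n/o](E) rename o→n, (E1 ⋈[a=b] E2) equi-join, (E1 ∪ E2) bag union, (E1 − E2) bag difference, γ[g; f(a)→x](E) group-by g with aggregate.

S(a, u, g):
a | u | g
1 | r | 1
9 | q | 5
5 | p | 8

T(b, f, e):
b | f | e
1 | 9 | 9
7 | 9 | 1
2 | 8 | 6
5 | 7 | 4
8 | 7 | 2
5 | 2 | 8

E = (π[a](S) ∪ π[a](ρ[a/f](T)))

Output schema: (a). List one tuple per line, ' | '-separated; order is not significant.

Subexpression sizes:
  S → 3
  π[a](S) → 3
  T → 6
  ρ[a/f](T) → 6
  π[a](ρ[a/f](T)) → 6
  (π[a](S) ∪ π[a](ρ[a/f](T))) → 9

== RESULT ==
a
1
2
5
7
7
8
9
9
9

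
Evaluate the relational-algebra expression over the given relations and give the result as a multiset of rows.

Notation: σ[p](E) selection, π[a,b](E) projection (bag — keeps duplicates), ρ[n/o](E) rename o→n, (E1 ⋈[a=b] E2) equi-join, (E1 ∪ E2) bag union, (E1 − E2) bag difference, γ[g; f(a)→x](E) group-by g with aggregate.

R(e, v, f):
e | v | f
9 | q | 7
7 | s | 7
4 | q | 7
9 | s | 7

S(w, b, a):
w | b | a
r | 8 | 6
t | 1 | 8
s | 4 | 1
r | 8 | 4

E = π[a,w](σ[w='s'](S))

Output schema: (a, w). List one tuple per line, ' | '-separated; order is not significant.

Per-node cardinality:
  S → 4
  σ[w='s'](S) → 1
  π[a,w](σ[w='s'](S)) → 1

== RESULT ==
a | w
1 | s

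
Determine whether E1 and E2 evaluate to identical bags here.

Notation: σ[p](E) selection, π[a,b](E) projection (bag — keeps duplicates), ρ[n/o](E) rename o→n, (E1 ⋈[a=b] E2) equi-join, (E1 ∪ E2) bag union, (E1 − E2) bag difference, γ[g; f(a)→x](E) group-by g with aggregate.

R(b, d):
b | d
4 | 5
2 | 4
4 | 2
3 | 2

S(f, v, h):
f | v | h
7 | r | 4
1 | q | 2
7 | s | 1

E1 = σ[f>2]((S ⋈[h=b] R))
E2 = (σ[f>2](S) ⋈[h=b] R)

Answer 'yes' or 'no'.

E1 stepwise |·|:
  S → 3
  R → 4
  (S ⋈[h=b] R) → 3
  σ[f>2]((S ⋈[h=b] R)) → 2
E2 stepwise |·|:
  S → 3
  σ[f>2](S) → 2
  R → 4
  (σ[f>2](S) ⋈[h=b] R) → 2

E1 and E2 produce the same multiset:
f | v | h | b | d
7 | r | 4 | 4 | 2
7 | r | 4 | 4 | 5

yes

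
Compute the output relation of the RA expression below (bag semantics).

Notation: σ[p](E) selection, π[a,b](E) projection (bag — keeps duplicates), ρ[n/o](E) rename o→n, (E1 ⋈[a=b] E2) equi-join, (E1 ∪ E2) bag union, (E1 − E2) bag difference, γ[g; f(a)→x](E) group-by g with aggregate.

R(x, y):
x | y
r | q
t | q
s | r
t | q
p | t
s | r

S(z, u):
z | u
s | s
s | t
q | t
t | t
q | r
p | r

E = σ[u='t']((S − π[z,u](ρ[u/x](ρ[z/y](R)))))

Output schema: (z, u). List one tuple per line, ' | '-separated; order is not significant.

Subexpression sizes:
  S → 6
  R → 6
  ρ[z/y](R) → 6
  ρ[u/x](ρ[z/y](R)) → 6
  π[z,u](ρ[u/x](ρ[z/y](R))) → 6
  (S − π[z,u](ρ[u/x](ρ[z/y](R)))) → 4
  σ[u='t']((S − π[z,u](ρ[u/x](ρ[z/y](R))))) → 2

== RESULT ==
z | u
s | t
t | t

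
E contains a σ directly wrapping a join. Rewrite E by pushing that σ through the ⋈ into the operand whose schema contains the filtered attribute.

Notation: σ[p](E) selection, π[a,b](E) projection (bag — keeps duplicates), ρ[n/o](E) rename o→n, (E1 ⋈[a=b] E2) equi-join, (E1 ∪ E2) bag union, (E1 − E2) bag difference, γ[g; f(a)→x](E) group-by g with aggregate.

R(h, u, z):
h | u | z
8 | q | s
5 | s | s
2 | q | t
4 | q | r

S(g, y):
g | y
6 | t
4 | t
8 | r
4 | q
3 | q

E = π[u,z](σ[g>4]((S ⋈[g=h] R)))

σ filters on g, owned by the left side.
E' = π[u,z]((σ[g>4](S) ⋈[g=h] R))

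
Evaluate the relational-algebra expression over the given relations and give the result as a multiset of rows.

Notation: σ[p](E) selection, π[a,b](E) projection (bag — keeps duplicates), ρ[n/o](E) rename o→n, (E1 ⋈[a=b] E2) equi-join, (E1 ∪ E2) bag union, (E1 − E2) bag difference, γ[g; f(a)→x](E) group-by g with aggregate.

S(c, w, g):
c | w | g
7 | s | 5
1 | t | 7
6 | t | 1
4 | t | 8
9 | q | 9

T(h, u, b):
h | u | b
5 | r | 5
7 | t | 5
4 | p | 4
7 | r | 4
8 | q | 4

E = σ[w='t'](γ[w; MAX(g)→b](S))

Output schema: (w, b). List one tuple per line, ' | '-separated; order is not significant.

Subexpression sizes:
  S → 5
  γ[w; MAX(g)→b](S) → 3
  σ[w='t'](γ[w; MAX(g)→b](S)) → 1

== RESULT ==
w | b
t | 8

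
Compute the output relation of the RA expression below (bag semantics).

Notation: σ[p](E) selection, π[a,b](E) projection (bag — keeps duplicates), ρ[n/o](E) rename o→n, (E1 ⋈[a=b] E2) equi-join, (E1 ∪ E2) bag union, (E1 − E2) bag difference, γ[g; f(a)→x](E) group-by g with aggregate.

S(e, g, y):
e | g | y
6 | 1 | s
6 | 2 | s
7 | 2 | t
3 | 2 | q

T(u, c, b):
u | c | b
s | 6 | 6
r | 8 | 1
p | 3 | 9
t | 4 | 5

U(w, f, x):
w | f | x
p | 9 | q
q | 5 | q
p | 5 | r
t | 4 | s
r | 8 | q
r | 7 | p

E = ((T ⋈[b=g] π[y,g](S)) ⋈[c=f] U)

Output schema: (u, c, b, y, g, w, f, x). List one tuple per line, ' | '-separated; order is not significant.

Subexpression sizes:
  T → 4
  S → 4
  π[y,g](S) → 4
  (T ⋈[b=g] π[y,g](S)) → 1
  U → 6
  ((T ⋈[b=g] π[y,g](S)) ⋈[c=f] U) → 1

== RESULT ==
u | c | b | y | g | w | f | x
r | 8 | 1 | s | 1 | r | 8 | q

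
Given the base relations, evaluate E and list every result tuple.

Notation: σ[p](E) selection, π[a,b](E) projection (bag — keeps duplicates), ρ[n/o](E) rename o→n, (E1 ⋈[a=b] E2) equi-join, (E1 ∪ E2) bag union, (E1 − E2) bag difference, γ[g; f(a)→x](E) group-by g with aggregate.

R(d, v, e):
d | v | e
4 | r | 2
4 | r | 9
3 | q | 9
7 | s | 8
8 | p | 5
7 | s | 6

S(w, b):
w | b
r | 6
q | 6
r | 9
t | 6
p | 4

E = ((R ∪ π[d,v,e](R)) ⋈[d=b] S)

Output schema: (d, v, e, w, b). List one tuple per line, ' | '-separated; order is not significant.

Per-node cardinality:
  R → 6
  R → 6
  π[d,v,e](R) → 6
  (R ∪ π[d,v,e](R)) → 12
  S → 5
  ((R ∪ π[d,v,e](R)) ⋈[d=b] S) → 4

== RESULT ==
d | v | e | w | b
4 | r | 2 | p | 4
4 | r | 2 | p | 4
4 | r | 9 | p | 4
4 | r | 9 | p | 4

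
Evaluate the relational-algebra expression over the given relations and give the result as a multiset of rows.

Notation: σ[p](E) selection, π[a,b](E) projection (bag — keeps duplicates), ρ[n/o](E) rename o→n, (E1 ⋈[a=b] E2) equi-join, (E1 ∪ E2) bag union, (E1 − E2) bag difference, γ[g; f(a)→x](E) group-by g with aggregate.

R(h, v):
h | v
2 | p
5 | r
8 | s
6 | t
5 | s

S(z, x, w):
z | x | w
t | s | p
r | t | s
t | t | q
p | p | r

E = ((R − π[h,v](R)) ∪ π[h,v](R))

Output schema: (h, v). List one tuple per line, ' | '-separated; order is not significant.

Subexpression sizes:
  R → 5
  R → 5
  π[h,v](R) → 5
  (R − π[h,v](R)) → 0
  R → 5
  π[h,v](R) → 5
  ((R − π[h,v](R)) ∪ π[h,v](R)) → 5

== RESULT ==
h | v
2 | p
5 | r
5 | s
6 | t
8 | s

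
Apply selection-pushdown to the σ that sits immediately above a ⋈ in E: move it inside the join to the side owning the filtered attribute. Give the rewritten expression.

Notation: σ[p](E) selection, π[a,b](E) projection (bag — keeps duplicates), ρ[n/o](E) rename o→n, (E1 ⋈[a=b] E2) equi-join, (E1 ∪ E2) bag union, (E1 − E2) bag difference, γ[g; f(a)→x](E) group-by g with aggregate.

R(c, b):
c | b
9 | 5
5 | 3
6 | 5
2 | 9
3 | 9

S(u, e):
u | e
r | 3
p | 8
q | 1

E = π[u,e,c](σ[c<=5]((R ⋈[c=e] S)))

σ filters on c, owned by the left side.
E' = π[u,e,c]((σ[c<=5](R) ⋈[c=e] S))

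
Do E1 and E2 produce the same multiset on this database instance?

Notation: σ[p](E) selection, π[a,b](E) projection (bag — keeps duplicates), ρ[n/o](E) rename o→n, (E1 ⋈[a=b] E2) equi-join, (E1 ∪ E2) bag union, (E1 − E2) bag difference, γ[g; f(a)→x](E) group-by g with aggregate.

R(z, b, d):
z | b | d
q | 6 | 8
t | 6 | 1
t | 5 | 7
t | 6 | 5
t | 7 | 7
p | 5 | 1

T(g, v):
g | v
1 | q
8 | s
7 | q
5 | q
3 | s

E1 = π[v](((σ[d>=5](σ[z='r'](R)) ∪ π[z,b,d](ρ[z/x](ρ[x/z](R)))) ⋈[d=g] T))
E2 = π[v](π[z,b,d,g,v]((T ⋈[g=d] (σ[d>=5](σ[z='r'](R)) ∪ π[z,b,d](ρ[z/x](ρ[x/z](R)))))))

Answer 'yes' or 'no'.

E1 per-node cardinality:
  R → 6
  σ[z='r'](R) → 0
  σ[d>=5](σ[z='r'](R)) → 0
  R → 6
  ρ[x/z](R) → 6
  ρ[z/x](ρ[x/z](R)) → 6
  π[z,b,d](ρ[z/x](ρ[x/z](R))) → 6
  (σ[d>=5](σ[z='r'](R)) ∪ π[z,b,d](ρ[z/x](ρ[x/z](R)))) → 6
  T → 5
  ((σ[d>=5](σ[z='r'](R)) ∪ π[z,b,d](ρ[z/x](ρ[x/z](R)))) ⋈[d=g] T) → 6
  π[v](((σ[d>=5](σ[z='r'](R)) ∪ π[z,b,d](ρ[z/x](ρ[x/z](R)))) ⋈[d=g] T)) → 6
E2 per-node cardinality:
  T → 5
  R → 6
  σ[z='r'](R) → 0
  σ[d>=5](σ[z='r'](R)) → 0
  R → 6
  ρ[x/z](R) → 6
  ρ[z/x](ρ[x/z](R)) → 6
  π[z,b,d](ρ[z/x](ρ[x/z](R))) → 6
  (σ[d>=5](σ[z='r'](R)) ∪ π[z,b,d](ρ[z/x](ρ[x/z](R)))) → 6
  (T ⋈[g=d] (σ[d>=5](σ[z='r'](R)) ∪ π[z,b,d](ρ[z/x](ρ[x/z](R))))) → 6
  π[z,b,d,g,v]((T ⋈[g=d] (σ[d>=5](σ[z='r'](R)) ∪ π[z,b,d](ρ[z/x](ρ[x/z](R)))))) → 6
  π[v](π[z,b,d,g,v]((T ⋈[g=d] (σ[d>=5](σ[z='r'](R)) ∪ π[z,b,d](ρ[z/x](ρ[x/z](R))))))) → 6

E1 and E2 produce the same multiset:
v
q
q
q
q
q
s

yes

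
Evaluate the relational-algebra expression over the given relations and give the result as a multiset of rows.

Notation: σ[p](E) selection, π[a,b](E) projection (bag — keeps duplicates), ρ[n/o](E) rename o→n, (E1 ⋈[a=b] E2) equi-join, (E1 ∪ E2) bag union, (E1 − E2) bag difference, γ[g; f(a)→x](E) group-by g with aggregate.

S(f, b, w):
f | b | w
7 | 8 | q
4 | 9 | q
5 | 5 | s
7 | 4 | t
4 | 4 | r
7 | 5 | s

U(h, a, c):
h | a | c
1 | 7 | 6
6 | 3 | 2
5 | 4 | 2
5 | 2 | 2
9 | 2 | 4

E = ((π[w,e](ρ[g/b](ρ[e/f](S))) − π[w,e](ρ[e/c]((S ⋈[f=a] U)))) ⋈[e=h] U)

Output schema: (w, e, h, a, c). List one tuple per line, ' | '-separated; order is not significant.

Row counts bottom-up:
  S → 6
  ρ[e/f](S) → 6
  ρ[g/b](ρ[e/f](S)) → 6
  π[w,e](ρ[g/b](ρ[e/f](S))) → 6
  S → 6
  U → 5
  (S ⋈[f=a] U) → 5
  ρ[e/c]((S ⋈[f=a] U)) → 5
  π[w,e](ρ[e/c]((S ⋈[f=a] U))) → 5
  (π[w,e](ρ[g/b](ρ[e/f](S))) − π[w,e](ρ[e/c]((S ⋈[f=a] U)))) → 6
  U → 5
  ((π[w,e](ρ[g/b](ρ[e/f](S))) − π[w,e](ρ[e/c]((S ⋈[f=a] U)))) ⋈[e=h] U) → 2

== RESULT ==
w | e | h | a | c
s | 5 | 5 | 2 | 2
s | 5 | 5 | 4 | 2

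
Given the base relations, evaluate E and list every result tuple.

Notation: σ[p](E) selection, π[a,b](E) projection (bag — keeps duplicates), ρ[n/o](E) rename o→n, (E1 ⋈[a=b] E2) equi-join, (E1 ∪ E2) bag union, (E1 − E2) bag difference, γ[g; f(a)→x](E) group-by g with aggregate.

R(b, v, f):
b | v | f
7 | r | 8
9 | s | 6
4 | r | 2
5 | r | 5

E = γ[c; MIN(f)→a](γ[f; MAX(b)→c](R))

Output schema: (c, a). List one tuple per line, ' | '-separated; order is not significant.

Row counts bottom-up:
  R → 4
  γ[f; MAX(b)→c](R) → 4
  γ[c; MIN(f)→a](γ[f; MAX(b)→c](R)) → 4

== RESULT ==
c | a
4 | 2
5 | 5
7 | 8
9 | 6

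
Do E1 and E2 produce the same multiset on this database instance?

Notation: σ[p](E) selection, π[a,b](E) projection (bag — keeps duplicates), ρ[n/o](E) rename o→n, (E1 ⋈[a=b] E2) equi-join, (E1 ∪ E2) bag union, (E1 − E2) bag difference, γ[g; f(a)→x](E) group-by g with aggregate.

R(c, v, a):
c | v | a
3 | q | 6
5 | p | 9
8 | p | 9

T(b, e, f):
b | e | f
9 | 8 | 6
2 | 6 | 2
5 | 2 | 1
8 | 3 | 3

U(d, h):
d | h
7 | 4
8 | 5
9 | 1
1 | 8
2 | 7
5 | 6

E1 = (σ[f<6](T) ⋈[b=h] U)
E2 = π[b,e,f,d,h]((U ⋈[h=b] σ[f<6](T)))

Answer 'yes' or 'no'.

E1 stepwise |·|:
  T → 4
  σ[f<6](T) → 3
  U → 6
  (σ[f<6](T) ⋈[b=h] U) → 2
E2 stepwise |·|:
  U → 6
  T → 4
  σ[f<6](T) → 3
  (U ⋈[h=b] σ[f<6](T)) → 2
  π[b,e,f,d,h]((U ⋈[h=b] σ[f<6](T))) → 2

E1 and E2 produce the same multiset:
b | e | f | d | h
5 | 2 | 1 | 8 | 5
8 | 3 | 3 | 1 | 8

yes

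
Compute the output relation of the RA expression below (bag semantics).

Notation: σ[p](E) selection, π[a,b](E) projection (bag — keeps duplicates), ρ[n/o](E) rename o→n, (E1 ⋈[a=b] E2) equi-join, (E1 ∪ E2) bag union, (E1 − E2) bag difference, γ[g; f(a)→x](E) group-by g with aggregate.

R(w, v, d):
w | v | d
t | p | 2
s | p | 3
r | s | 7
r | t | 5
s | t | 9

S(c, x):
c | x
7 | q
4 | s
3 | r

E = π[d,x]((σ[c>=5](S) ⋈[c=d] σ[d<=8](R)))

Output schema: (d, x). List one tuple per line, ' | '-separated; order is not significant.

Subexpression sizes:
  S → 3
  σ[c>=5](S) → 1
  R → 5
  σ[d<=8](R) → 4
  (σ[c>=5](S) ⋈[c=d] σ[d<=8](R)) → 1
  π[d,x]((σ[c>=5](S) ⋈[c=d] σ[d<=8](R))) → 1

== RESULT ==
d | x
7 | q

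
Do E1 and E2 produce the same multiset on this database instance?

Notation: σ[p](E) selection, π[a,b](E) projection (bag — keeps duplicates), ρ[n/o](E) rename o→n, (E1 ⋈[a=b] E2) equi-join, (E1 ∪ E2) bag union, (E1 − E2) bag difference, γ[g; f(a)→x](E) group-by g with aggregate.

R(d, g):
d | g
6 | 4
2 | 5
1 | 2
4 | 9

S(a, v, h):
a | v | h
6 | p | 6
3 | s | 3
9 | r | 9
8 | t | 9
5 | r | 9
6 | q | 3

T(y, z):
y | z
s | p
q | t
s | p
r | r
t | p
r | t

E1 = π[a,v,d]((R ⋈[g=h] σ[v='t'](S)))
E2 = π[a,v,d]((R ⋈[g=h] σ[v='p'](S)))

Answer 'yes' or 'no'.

E1 subexpression sizes:
  R → 4
  S → 6
  σ[v='t'](S) → 1
  (R ⋈[g=h] σ[v='t'](S)) → 1
  π[a,v,d]((R ⋈[g=h] σ[v='t'](S))) → 1
E2 subexpression sizes:
  R → 4
  S → 6
  σ[v='p'](S) → 1
  (R ⋈[g=h] σ[v='p'](S)) → 0
  π[a,v,d]((R ⋈[g=h] σ[v='p'](S))) → 0

E1 result:
a | v | d
8 | t | 4
E2 result:
a | v | d
(0 rows)
Witness: (8, 't', 4) appears 1× in E1 but 0× in E2.

no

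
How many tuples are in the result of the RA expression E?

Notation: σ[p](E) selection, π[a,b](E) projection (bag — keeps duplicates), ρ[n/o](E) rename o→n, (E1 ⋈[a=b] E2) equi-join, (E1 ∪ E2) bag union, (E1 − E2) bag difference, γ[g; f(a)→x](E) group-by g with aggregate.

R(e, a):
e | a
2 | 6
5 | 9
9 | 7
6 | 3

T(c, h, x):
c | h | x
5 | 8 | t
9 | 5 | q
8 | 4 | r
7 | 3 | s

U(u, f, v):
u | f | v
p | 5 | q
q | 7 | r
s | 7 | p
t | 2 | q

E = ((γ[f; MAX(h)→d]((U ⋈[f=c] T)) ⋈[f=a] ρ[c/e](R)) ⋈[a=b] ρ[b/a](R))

Row counts bottom-up:
  U → 4
  T → 4
  (U ⋈[f=c] T) → 3
  γ[f; MAX(h)→d]((U ⋈[f=c] T)) → 2
  R → 4
  ρ[c/e](R) → 4
  (γ[f; MAX(h)→d]((U ⋈[f=c] T)) ⋈[f=a] ρ[c/e](R)) → 1
  R → 4
  ρ[b/a](R) → 4
  ((γ[f; MAX(h)→d]((U ⋈[f=c] T)) ⋈[f=a] ρ[c/e](R)) ⋈[a=b] ρ[b/a](R)) → 1

|E| = 1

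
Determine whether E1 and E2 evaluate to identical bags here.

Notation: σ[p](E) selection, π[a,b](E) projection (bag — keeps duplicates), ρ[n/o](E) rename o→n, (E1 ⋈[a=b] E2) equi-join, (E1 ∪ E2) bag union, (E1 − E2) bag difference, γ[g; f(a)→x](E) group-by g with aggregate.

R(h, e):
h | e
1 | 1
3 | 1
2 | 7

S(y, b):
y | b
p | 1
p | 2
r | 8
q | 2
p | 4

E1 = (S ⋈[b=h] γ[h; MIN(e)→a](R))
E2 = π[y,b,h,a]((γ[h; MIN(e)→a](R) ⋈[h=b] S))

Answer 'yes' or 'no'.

E1 per-node cardinality:
  S → 5
  R → 3
  γ[h; MIN(e)→a](R) → 3
  (S ⋈[b=h] γ[h; MIN(e)→a](R)) → 3
E2 per-node cardinality:
  R → 3
  γ[h; MIN(e)→a](R) → 3
  S → 5
  (γ[h; MIN(e)→a](R) ⋈[h=b] S) → 3
  π[y,b,h,a]((γ[h; MIN(e)→a](R) ⋈[h=b] S)) → 3

E1 and E2 produce the same multiset:
y | b | h | a
p | 1 | 1 | 1
p | 2 | 2 | 7
q | 2 | 2 | 7

yes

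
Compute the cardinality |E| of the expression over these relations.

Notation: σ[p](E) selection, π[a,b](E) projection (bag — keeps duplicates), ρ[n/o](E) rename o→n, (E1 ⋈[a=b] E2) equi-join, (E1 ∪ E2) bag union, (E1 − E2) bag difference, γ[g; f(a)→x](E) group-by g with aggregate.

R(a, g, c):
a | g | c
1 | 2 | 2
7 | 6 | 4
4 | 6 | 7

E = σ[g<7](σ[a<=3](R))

Stepwise |·|:
  R → 3
  σ[a<=3](R) → 1
  σ[g<7](σ[a<=3](R)) → 1

|E| = 1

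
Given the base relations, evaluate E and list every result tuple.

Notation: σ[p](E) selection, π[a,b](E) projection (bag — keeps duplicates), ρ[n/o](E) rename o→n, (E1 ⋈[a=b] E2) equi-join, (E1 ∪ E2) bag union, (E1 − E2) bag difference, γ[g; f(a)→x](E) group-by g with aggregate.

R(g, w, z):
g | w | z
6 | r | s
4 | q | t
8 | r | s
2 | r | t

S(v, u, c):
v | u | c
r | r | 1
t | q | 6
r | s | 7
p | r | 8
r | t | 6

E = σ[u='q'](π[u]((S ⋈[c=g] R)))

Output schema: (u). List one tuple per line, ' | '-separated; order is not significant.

Row counts bottom-up:
  S → 5
  R → 4
  (S ⋈[c=g] R) → 3
  π[u]((S ⋈[c=g] R)) → 3
  σ[u='q'](π[u]((S ⋈[c=g] R))) → 1

== RESULT ==
u
q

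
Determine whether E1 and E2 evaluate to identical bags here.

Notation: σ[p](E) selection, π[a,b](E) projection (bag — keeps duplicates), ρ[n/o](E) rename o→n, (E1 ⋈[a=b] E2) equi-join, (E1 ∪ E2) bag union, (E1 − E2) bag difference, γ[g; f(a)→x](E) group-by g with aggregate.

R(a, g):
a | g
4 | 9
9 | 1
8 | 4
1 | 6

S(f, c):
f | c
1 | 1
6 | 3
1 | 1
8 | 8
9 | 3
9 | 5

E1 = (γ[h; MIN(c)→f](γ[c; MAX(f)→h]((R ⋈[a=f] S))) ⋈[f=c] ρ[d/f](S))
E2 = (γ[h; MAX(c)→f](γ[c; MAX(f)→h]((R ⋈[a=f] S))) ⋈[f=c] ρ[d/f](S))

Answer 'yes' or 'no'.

E1 subexpression sizes:
  R → 4
  S → 6
  (R ⋈[a=f] S) → 5
  γ[c; MAX(f)→h]((R ⋈[a=f] S)) → 4
  γ[h; MIN(c)→f](γ[c; MAX(f)→h]((R ⋈[a=f] S))) → 3
  S → 6
  ρ[d/f](S) → 6
  (γ[h; MIN(c)→f](γ[c; MAX(f)→h]((R ⋈[a=f] S))) ⋈[f=c] ρ[d/f](S)) → 5
E2 subexpression sizes:
  R → 4
  S → 6
  (R ⋈[a=f] S) → 5
  γ[c; MAX(f)→h]((R ⋈[a=f] S)) → 4
  γ[h; MAX(c)→f](γ[c; MAX(f)→h]((R ⋈[a=f] S))) → 3
  S → 6
  ρ[d/f](S) → 6
  (γ[h; MAX(c)→f](γ[c; MAX(f)→h]((R ⋈[a=f] S))) ⋈[f=c] ρ[d/f](S)) → 4

E1 result:
h | f | d | c
1 | 1 | 1 | 1
1 | 1 | 1 | 1
8 | 8 | 8 | 8
9 | 3 | 6 | 3
9 | 3 | 9 | 3
E2 result:
h | f | d | c
1 | 1 | 1 | 1
1 | 1 | 1 | 1
8 | 8 | 8 | 8
9 | 5 | 9 | 5
Witness: (9, 5, 9, 5) appears 0× in E1 but 1× in E2.

no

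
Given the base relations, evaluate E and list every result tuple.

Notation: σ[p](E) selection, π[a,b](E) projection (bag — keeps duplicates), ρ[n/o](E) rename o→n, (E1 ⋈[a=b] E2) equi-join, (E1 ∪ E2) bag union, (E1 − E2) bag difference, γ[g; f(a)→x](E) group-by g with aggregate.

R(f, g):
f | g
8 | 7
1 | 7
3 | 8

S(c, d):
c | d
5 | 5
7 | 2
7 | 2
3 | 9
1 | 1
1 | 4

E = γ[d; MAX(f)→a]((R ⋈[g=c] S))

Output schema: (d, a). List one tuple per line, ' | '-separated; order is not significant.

Stepwise |·|:
  R → 3
  S → 6
  (R ⋈[g=c] S) → 4
  γ[d; MAX(f)→a]((R ⋈[g=c] S)) → 1

== RESULT ==
d | a
2 | 8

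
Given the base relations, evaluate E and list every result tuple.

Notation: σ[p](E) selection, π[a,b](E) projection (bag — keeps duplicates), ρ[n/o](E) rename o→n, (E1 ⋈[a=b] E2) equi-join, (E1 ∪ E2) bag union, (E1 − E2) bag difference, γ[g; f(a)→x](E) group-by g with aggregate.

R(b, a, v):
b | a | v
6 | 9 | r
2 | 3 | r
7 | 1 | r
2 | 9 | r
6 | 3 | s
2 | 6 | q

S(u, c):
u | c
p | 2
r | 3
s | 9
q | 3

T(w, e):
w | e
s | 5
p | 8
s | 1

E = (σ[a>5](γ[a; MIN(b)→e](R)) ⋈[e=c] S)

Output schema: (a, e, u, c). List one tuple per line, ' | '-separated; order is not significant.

Per-node cardinality:
  R → 6
  γ[a; MIN(b)→e](R) → 4
  σ[a>5](γ[a; MIN(b)→e](R)) → 2
  S → 4
  (σ[a>5](γ[a; MIN(b)→e](R)) ⋈[e=c] S) → 2

== RESULT ==
a | e | u | c
6 | 2 | p | 2
9 | 2 | p | 2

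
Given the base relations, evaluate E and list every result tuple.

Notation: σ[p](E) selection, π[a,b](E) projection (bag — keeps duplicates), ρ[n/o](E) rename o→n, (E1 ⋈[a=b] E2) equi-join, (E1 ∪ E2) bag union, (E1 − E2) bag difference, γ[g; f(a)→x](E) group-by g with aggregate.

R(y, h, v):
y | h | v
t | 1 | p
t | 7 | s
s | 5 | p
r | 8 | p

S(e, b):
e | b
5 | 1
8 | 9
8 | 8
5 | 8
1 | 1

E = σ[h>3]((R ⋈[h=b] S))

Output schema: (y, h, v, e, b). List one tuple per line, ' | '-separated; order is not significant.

Row counts bottom-up:
  R → 4
  S → 5
  (R ⋈[h=b] S) → 4
  σ[h>3]((R ⋈[h=b] S)) → 2

== RESULT ==
y | h | v | e | b
r | 8 | p | 5 | 8
r | 8 | p | 8 | 8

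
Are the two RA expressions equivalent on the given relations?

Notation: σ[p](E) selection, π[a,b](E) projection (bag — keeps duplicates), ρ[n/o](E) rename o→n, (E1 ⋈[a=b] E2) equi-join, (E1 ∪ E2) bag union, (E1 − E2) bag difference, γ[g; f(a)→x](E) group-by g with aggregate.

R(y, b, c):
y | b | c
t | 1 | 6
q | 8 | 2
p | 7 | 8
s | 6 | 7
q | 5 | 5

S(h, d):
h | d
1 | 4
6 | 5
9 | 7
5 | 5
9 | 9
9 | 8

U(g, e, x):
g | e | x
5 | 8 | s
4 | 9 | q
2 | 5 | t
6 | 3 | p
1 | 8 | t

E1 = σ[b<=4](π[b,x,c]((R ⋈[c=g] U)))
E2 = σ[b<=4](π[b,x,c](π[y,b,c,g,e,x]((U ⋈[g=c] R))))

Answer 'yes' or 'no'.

E1 subexpression sizes:
  R → 5
  U → 5
  (R ⋈[c=g] U) → 3
  π[b,x,c]((R ⋈[c=g] U)) → 3
  σ[b<=4](π[b,x,c]((R ⋈[c=g] U))) → 1
E2 subexpression sizes:
  U → 5
  R → 5
  (U ⋈[g=c] R) → 3
  π[y,b,c,g,e,x]((U ⋈[g=c] R)) → 3
  π[b,x,c](π[y,b,c,g,e,x]((U ⋈[g=c] R))) → 3
  σ[b<=4](π[b,x,c](π[y,b,c,g,e,x]((U ⋈[g=c] R)))) → 1

E1 and E2 produce the same multiset:
b | x | c
1 | p | 6

yes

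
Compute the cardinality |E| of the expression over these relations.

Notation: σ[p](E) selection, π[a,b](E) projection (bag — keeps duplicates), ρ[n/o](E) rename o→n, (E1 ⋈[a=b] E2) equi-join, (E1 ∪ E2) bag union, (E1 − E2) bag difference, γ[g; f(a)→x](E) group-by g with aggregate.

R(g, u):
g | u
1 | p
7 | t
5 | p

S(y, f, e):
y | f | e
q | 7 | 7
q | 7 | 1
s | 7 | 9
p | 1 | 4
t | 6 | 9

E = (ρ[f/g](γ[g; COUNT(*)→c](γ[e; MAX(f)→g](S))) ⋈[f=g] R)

Row counts bottom-up:
  S → 5
  γ[e; MAX(f)→g](S) → 4
  γ[g; COUNT(*)→c](γ[e; MAX(f)→g](S)) → 2
  ρ[f/g](γ[g; COUNT(*)→c](γ[e; MAX(f)→g](S))) → 2
  R → 3
  (ρ[f/g](γ[g; COUNT(*)→c](γ[e; MAX(f)→g](S))) ⋈[f=g] R) → 2

|E| = 2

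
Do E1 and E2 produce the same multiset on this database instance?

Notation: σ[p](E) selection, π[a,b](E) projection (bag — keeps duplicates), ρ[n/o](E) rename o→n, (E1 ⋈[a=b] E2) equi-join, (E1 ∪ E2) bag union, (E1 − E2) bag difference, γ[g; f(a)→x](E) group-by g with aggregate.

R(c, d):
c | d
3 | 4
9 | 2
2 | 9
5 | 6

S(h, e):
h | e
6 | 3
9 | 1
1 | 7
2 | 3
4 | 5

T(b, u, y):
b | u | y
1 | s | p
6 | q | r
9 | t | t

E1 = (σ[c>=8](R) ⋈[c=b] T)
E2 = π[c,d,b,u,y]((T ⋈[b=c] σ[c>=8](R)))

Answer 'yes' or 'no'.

E1 row counts bottom-up:
  R → 4
  σ[c>=8](R) → 1
  T → 3
  (σ[c>=8](R) ⋈[c=b] T) → 1
E2 row counts bottom-up:
  T → 3
  R → 4
  σ[c>=8](R) → 1
  (T ⋈[b=c] σ[c>=8](R)) → 1
  π[c,d,b,u,y]((T ⋈[b=c] σ[c>=8](R))) → 1

E1 and E2 produce the same multiset:
c | d | b | u | y
9 | 2 | 9 | t | t

yes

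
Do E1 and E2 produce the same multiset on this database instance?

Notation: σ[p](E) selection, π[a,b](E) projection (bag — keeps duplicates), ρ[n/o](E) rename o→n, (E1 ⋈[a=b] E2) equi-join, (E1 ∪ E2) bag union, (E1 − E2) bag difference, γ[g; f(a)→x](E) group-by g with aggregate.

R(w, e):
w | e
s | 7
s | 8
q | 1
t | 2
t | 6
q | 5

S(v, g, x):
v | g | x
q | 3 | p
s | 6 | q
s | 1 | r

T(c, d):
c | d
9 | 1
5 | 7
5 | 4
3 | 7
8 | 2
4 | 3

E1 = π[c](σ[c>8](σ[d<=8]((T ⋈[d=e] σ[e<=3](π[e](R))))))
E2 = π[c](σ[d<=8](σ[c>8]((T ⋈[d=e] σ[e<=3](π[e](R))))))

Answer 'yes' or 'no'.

E1 subexpression sizes:
  T → 6
  R → 6
  π[e](R) → 6
  σ[e<=3](π[e](R)) → 2
  (T ⋈[d=e] σ[e<=3](π[e](R))) → 2
  σ[d<=8]((T ⋈[d=e] σ[e<=3](π[e](R)))) → 2
  σ[c>8](σ[d<=8]((T ⋈[d=e] σ[e<=3](π[e](R))))) → 1
  π[c](σ[c>8](σ[d<=8]((T ⋈[d=e] σ[e<=3](π[e](R)))))) → 1
E2 subexpression sizes:
  T → 6
  R → 6
  π[e](R) → 6
  σ[e<=3](π[e](R)) → 2
  (T ⋈[d=e] σ[e<=3](π[e](R))) → 2
  σ[c>8]((T ⋈[d=e] σ[e<=3](π[e](R)))) → 1
  σ[d<=8](σ[c>8]((T ⋈[d=e] σ[e<=3](π[e](R))))) → 1
  π[c](σ[d<=8](σ[c>8]((T ⋈[d=e] σ[e<=3](π[e](R)))))) → 1

E1 and E2 produce the same multiset:
c
9

yes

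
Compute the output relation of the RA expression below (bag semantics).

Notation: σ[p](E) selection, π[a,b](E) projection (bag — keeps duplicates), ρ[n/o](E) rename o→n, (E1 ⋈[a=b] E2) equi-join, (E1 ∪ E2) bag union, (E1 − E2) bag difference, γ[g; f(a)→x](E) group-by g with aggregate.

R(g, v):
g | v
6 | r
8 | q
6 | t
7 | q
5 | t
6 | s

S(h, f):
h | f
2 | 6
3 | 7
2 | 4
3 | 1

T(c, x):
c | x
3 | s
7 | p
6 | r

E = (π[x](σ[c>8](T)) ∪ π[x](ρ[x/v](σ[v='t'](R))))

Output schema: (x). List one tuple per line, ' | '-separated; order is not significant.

Subexpression sizes:
  T → 3
  σ[c>8](T) → 0
  π[x](σ[c>8](T)) → 0
  R → 6
  σ[v='t'](R) → 2
  ρ[x/v](σ[v='t'](R)) → 2
  π[x](ρ[x/v](σ[v='t'](R))) → 2
  (π[x](σ[c>8](T)) ∪ π[x](ρ[x/v](σ[v='t'](R)))) → 2

== RESULT ==
x
t
t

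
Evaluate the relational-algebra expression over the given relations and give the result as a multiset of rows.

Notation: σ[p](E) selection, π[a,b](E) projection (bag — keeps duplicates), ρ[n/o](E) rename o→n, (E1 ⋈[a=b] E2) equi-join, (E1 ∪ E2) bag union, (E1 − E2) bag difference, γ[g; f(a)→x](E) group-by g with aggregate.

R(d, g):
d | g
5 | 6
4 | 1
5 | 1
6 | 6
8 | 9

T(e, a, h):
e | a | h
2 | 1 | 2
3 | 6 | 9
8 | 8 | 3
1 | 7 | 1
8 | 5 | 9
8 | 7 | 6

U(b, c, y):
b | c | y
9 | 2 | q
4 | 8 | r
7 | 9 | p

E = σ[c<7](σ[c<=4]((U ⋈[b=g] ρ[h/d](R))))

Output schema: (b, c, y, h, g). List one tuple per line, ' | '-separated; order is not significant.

Per-node cardinality:
  U → 3
  R → 5
  ρ[h/d](R) → 5
  (U ⋈[b=g] ρ[h/d](R)) → 1
  σ[c<=4]((U ⋈[b=g] ρ[h/d](R))) → 1
  σ[c<7](σ[c<=4]((U ⋈[b=g] ρ[h/d](R)))) → 1

== RESULT ==
b | c | y | h | g
9 | 2 | q | 8 | 9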